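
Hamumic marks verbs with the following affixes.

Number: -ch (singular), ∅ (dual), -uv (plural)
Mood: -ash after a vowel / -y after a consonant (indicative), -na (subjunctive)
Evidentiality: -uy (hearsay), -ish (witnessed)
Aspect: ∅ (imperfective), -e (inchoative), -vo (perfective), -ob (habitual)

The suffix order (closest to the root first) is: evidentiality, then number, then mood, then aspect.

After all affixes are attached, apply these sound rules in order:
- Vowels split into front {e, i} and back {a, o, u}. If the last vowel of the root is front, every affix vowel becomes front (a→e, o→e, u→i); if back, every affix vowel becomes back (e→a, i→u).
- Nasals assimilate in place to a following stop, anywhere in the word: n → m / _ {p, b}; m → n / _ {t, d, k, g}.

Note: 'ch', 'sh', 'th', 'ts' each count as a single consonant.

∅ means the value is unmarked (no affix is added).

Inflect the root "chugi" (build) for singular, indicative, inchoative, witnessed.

chugiishchye

Attach evidentiality witnessed -ish → chugiish.
Attach number singular -ch → chugiishch.
Attach mood indicative -y (after consonant 'ch') → chugiishchy.
Attach aspect inchoative -e → chugiishchye.
Vowel harmony: no change.
Nasal assimilation: no change.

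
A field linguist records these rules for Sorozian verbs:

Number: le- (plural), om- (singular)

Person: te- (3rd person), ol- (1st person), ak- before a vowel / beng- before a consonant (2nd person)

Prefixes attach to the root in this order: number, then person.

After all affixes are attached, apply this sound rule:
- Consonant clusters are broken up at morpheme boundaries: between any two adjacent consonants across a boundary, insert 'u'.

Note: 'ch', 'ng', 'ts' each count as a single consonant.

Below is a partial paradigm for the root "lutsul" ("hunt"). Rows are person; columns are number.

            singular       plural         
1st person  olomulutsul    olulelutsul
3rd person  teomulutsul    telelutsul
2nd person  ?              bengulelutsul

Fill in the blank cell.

akomulutsul

Attach number singular om- → omlutsul.
Attach person 2nd person ak- (before vowel 'o') → akomlutsul.
Apply epenthesis: akomlutsul → akomulutsul.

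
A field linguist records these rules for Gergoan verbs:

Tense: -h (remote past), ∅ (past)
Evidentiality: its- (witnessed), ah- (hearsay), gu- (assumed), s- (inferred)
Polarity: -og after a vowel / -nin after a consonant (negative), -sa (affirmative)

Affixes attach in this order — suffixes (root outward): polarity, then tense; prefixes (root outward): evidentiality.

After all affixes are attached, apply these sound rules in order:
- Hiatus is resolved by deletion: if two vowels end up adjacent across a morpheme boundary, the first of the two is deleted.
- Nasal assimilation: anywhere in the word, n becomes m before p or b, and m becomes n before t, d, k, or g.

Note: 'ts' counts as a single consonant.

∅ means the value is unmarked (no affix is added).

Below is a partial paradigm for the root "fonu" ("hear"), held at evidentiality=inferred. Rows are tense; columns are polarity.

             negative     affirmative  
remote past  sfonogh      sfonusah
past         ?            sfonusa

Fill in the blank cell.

sfonog

Attach polarity negative -og (after vowel 'u') → fonuog.
tense = past: zero marking, form stays fonuog.
Attach evidentiality inferred s- → sfonuog.
Apply vowel deletion: sfonuog → sfonog.
Nasal assimilation: no change.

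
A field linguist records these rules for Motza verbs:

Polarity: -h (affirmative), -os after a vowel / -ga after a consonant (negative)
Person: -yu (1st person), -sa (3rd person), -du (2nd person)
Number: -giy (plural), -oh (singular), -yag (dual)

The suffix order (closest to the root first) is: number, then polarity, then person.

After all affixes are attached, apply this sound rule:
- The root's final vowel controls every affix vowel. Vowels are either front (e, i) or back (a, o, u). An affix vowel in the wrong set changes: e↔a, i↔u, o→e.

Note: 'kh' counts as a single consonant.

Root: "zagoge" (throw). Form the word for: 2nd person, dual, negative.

Attach number dual -yag → zagogeyag.
Attach polarity negative -ga (after consonant 'g') → zagogeyagga.
Attach person 2nd person -du → zagogeyaggadu.
Apply vowel harmony: zagogeyaggadu → zagogeyeggedi.

zagogeyeggedi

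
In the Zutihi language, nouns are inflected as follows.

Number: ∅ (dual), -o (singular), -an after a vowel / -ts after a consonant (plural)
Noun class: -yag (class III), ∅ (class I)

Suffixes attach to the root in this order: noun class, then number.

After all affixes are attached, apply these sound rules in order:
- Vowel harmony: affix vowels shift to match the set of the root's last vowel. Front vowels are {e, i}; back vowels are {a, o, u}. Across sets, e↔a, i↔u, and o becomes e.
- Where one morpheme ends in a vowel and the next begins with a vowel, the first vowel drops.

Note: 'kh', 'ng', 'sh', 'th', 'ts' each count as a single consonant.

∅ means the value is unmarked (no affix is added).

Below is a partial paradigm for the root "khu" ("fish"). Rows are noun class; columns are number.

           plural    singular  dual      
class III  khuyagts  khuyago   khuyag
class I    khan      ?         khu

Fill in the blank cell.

kho

noun class = class I: zero marking, form stays khu.
Attach number singular -o → khuo.
Vowel harmony: no change.
Apply vowel deletion: khuo → kho.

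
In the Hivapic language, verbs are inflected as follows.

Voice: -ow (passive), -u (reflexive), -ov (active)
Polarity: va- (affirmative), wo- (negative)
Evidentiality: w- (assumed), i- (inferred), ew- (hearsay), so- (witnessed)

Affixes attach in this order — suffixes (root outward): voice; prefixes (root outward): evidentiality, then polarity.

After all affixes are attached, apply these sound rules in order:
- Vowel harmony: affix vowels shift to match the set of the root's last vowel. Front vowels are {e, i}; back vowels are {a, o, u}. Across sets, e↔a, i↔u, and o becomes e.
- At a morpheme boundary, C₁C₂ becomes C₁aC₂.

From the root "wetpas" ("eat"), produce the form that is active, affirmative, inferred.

vauwetpasov

Attach evidentiality inferred i- → iwetpas.
Attach polarity affirmative va- → vaiwetpas.
Attach voice active -ov → vaiwetpasov.
Apply vowel harmony: vaiwetpasov → vauwetpasov.
Epenthesis: no change.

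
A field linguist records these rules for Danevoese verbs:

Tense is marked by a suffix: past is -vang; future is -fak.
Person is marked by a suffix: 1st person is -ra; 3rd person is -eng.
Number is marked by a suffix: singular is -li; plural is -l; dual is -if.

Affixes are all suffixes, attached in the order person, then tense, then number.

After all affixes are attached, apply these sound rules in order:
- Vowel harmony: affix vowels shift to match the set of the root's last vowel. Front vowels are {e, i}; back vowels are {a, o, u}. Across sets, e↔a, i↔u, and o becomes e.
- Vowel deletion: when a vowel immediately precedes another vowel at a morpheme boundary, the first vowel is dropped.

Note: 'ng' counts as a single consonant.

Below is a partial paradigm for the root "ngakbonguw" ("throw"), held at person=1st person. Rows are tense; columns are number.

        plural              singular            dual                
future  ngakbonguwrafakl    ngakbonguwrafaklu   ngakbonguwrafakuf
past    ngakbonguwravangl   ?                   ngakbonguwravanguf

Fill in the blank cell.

ngakbonguwravanglu

Attach person 1st person -ra → ngakbonguwra.
Attach tense past -vang → ngakbonguwravang.
Attach number singular -li → ngakbonguwravangli.
Apply vowel harmony: ngakbonguwravangli → ngakbonguwravanglu.
Vowel deletion: no change.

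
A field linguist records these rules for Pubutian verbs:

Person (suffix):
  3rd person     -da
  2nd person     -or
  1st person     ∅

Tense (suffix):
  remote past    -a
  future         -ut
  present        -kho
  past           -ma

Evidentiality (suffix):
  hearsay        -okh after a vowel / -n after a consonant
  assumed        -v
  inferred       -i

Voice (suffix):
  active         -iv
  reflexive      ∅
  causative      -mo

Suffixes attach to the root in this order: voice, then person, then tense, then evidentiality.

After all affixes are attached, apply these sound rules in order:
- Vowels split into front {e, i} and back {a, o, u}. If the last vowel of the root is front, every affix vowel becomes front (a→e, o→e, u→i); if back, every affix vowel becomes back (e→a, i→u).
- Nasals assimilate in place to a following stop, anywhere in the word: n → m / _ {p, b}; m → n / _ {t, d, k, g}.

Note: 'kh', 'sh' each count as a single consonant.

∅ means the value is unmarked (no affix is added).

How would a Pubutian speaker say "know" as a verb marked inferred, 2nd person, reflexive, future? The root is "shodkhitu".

voice = reflexive: zero marking, form stays shodkhitu.
Attach person 2nd person -or → shodkhituor.
Attach tense future -ut → shodkhituorut.
Attach evidentiality inferred -i → shodkhituoruti.
Apply vowel harmony: shodkhituoruti → shodkhituorutu.
Nasal assimilation: no change.

shodkhituorutu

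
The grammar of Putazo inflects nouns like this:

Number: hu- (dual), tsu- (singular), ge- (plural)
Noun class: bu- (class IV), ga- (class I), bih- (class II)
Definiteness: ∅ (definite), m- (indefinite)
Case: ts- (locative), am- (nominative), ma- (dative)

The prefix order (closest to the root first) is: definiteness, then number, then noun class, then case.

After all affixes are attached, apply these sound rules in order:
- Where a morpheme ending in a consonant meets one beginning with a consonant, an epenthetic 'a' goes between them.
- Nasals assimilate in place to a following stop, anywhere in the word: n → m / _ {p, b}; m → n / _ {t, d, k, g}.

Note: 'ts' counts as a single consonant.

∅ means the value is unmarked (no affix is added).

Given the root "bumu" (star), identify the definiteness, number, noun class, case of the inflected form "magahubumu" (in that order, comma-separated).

Segment: ma-ga-hu-bumu.
definiteness: ∅ → definite.
number: hu- → dual.
noun class: ga- → class I.
case: ma- → dative.

definite, dual, class I, dative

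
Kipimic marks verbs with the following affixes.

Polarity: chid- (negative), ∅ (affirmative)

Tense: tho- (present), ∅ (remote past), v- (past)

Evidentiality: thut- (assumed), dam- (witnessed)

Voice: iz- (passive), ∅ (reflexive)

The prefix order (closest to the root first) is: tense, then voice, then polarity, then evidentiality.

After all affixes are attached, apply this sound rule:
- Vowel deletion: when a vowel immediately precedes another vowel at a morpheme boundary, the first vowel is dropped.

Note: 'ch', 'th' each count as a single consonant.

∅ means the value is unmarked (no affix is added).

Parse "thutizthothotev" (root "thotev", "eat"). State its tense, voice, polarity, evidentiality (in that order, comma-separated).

present, passive, affirmative, assumed

Segment: thut-iz-tho-thotev.
tense: tho- → present.
voice: iz- → passive.
polarity: ∅ → affirmative.
evidentiality: thut- → assumed.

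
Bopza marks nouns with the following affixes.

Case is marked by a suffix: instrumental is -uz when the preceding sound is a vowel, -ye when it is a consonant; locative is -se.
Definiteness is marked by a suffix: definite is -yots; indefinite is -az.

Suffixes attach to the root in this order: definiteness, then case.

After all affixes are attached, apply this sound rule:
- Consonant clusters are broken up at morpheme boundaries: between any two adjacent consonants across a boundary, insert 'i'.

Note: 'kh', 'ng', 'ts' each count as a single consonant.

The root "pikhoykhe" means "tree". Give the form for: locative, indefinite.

pikhoykheazise

Attach definiteness indefinite -az → pikhoykheaz.
Attach case locative -se → pikhoykheazse.
Apply epenthesis: pikhoykheazse → pikhoykheazise.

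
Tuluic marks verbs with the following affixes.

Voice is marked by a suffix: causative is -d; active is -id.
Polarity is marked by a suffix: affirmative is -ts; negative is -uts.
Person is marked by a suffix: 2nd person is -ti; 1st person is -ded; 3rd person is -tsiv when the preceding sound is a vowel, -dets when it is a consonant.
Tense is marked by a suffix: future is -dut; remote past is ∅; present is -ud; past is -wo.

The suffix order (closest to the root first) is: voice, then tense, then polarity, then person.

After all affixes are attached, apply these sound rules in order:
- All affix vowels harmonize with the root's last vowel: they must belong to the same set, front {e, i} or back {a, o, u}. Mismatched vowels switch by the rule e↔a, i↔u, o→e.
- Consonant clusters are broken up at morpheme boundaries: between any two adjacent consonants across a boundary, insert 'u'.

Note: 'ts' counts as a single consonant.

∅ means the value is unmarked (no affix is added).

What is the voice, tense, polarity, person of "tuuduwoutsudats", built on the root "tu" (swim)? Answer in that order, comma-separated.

Segment: tu-id-wo-uts-dets.
voice: -id → active.
tense: -wo → past.
polarity: -uts → negative.
person: -tsiv/dets → 3rd person.

active, past, negative, 3rd person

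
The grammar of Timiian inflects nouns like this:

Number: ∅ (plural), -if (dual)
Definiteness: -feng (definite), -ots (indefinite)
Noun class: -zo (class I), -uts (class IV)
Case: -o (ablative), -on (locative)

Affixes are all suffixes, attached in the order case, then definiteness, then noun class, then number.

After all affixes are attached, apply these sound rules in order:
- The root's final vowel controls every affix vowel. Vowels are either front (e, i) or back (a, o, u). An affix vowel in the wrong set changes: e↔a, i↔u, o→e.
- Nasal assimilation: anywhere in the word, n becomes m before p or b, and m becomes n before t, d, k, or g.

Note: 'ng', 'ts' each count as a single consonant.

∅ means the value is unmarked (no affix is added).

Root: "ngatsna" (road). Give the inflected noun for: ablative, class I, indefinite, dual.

ngatsnaootszouf

Attach case ablative -o → ngatsnao.
Attach definiteness indefinite -ots → ngatsnaoots.
Attach noun class class I -zo → ngatsnaootszo.
Attach number dual -if → ngatsnaootszoif.
Apply vowel harmony: ngatsnaootszoif → ngatsnaootszouf.
Nasal assimilation: no change.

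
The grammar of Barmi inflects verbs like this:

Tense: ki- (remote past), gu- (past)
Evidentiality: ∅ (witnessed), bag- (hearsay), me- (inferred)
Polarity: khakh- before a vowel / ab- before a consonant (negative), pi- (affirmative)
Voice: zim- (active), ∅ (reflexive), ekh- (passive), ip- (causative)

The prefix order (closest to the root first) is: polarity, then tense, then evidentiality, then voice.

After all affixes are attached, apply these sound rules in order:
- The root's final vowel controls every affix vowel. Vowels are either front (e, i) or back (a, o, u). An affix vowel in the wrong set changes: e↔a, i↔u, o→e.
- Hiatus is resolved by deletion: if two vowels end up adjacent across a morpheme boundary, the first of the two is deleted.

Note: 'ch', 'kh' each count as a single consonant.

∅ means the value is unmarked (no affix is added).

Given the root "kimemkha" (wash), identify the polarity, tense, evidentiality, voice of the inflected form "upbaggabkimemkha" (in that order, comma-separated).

Segment: ip-bag-gu-ab-kimemkha.
polarity: khakh/ab- → negative.
tense: gu- → past.
evidentiality: bag- → hearsay.
voice: ip- → causative.

negative, past, hearsay, causative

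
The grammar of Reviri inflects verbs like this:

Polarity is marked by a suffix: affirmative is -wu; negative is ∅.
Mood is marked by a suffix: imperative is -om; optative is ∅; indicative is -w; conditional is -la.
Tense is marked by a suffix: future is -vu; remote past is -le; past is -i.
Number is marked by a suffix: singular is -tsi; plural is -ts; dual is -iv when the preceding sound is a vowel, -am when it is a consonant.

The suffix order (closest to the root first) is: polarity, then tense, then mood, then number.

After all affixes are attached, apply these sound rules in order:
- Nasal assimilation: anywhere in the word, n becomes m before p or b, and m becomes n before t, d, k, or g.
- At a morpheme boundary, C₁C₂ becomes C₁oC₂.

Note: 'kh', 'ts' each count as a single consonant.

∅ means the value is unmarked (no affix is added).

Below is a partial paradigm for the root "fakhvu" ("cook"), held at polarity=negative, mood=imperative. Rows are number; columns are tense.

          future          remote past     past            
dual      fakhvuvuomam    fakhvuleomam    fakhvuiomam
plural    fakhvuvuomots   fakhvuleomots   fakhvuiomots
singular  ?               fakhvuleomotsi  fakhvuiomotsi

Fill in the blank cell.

fakhvuvuomotsi

polarity = negative: zero marking, form stays fakhvu.
Attach tense future -vu → fakhvuvu.
Attach mood imperative -om → fakhvuvuom.
Attach number singular -tsi → fakhvuvuomtsi.
Nasal assimilation: no change.
Apply epenthesis: fakhvuvuomtsi → fakhvuvuomotsi.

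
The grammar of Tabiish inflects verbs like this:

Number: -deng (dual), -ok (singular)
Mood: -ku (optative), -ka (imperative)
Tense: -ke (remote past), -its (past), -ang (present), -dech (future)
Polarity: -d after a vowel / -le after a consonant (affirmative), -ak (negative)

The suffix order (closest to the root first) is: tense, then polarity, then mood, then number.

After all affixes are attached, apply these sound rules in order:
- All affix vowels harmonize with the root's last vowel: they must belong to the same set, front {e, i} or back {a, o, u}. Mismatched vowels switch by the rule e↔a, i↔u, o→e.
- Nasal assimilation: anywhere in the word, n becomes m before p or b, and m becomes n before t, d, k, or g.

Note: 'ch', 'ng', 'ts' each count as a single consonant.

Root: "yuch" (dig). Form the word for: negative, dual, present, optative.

yuchangakkudang

Attach tense present -ang → yuchang.
Attach polarity negative -ak → yuchangak.
Attach mood optative -ku → yuchangakku.
Attach number dual -deng → yuchangakkudeng.
Apply vowel harmony: yuchangakkudeng → yuchangakkudang.
Nasal assimilation: no change.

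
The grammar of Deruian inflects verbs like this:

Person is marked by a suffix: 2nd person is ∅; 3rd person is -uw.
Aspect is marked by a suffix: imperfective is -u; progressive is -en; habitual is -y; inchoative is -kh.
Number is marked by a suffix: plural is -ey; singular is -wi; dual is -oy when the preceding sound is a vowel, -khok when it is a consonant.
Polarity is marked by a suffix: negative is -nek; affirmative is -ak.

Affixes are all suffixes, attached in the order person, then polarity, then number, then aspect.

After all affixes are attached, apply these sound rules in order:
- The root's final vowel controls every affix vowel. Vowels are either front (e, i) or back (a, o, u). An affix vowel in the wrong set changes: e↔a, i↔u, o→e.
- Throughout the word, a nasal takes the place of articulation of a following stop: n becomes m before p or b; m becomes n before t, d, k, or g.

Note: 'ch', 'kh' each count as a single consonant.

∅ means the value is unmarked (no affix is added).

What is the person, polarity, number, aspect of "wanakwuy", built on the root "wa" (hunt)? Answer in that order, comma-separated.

2nd person, negative, singular, habitual

Segment: wa-nek-wi-y.
person: ∅ → 2nd person.
polarity: -nek → negative.
number: -wi → singular.
aspect: -y → habitual.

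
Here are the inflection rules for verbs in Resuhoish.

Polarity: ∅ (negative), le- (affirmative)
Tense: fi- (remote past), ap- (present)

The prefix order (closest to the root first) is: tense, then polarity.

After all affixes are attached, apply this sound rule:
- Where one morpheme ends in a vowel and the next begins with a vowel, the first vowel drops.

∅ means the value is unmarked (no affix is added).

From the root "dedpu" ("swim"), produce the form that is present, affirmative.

lapdedpu

Attach tense present ap- → apdedpu.
Attach polarity affirmative le- → leapdedpu.
Apply vowel deletion: leapdedpu → lapdedpu.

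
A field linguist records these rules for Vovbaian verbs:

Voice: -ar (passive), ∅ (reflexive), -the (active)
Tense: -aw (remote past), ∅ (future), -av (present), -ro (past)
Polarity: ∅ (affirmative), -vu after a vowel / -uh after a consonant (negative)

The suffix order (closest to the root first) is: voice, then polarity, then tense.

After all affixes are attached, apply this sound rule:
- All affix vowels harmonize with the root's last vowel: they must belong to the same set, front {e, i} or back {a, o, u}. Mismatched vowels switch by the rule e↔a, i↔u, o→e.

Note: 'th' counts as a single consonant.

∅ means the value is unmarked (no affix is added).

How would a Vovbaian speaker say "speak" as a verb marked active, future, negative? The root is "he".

hethevi

Attach voice active -the → hethe.
Attach polarity negative -vu (after vowel 'e') → hethevu.
tense = future: zero marking, form stays hethevu.
Apply vowel harmony: hethevu → hethevi.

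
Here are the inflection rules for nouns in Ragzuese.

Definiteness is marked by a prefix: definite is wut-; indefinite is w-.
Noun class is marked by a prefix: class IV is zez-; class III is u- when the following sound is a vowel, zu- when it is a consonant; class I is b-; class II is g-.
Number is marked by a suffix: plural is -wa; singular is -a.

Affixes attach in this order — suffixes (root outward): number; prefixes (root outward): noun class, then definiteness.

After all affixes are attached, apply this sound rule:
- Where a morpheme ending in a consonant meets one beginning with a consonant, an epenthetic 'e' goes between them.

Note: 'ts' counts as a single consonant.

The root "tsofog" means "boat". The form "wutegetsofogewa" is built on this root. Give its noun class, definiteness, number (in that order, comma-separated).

Segment: wut-g-tsofog-wa.
noun class: g- → class II.
definiteness: wut- → definite.
number: -wa → plural.

class II, definite, plural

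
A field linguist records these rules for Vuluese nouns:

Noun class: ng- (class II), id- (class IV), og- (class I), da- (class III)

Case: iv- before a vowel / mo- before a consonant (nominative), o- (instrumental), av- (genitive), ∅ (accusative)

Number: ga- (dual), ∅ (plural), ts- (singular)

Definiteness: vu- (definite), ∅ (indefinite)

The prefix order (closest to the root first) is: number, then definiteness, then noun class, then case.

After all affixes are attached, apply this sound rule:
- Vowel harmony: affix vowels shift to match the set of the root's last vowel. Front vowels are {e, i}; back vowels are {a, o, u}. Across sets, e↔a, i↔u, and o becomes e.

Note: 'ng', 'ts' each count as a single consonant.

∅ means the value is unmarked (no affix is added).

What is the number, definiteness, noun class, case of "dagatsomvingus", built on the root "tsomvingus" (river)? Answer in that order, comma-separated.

dual, indefinite, class III, accusative

Segment: da-ga-tsomvingus.
number: ga- → dual.
definiteness: ∅ → indefinite.
noun class: da- → class III.
case: ∅ → accusative.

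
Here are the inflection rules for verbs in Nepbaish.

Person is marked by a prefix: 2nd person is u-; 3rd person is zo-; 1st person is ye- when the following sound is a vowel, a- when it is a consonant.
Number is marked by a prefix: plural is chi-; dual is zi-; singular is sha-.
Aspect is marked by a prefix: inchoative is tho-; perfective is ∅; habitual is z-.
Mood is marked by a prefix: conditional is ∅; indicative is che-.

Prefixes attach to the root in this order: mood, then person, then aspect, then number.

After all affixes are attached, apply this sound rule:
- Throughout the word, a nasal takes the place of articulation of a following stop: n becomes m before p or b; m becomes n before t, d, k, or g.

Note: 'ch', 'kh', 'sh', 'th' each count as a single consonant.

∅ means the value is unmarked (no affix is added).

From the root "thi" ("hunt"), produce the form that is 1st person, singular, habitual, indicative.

shazachethi

Attach mood indicative che- → chethi.
Attach person 1st person a- (before consonant 'ch') → achethi.
Attach aspect habitual z- → zachethi.
Attach number singular sha- → shazachethi.
Nasal assimilation: no change.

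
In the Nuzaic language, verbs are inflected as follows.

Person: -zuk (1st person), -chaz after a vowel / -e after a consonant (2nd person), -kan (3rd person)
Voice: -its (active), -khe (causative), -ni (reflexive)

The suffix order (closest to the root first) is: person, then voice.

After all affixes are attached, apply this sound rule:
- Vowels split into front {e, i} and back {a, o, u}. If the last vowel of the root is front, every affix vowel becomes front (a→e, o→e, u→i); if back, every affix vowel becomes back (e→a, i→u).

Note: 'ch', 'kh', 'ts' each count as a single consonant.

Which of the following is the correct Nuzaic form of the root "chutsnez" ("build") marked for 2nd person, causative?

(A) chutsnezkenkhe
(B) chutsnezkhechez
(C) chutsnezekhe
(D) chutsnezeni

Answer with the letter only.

C

Attach person 2nd person -e (after consonant 'z') → chutsneze.
Attach voice causative -khe → chutsnezekhe.
Vowel harmony: no change.
So the correct form is chutsnezekhe, option (C).
(B) chutsnezkhechez is wrong: it has the affixes in the wrong order.
(A) chutsnezkenkhe is wrong: it uses 3rd person instead of 2nd person for person.
(D) chutsnezeni is wrong: it uses reflexive instead of causative for voice.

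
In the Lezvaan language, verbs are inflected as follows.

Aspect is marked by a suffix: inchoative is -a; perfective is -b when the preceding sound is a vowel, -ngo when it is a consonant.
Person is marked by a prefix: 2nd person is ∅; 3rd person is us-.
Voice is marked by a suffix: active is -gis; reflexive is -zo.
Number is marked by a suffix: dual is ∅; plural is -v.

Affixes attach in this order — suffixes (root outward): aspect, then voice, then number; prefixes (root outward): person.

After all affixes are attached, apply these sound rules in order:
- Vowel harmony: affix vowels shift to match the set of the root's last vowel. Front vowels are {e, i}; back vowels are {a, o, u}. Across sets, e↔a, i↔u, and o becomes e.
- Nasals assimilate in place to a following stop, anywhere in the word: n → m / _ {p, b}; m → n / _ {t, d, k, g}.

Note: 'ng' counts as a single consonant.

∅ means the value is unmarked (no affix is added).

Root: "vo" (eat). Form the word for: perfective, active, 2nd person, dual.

person = 2nd person: zero marking, form stays vo.
Attach aspect perfective -b (after vowel 'o') → vob.
Attach voice active -gis → vobgis.
number = dual: zero marking, form stays vobgis.
Apply vowel harmony: vobgis → vobgus.
Nasal assimilation: no change.

vobgus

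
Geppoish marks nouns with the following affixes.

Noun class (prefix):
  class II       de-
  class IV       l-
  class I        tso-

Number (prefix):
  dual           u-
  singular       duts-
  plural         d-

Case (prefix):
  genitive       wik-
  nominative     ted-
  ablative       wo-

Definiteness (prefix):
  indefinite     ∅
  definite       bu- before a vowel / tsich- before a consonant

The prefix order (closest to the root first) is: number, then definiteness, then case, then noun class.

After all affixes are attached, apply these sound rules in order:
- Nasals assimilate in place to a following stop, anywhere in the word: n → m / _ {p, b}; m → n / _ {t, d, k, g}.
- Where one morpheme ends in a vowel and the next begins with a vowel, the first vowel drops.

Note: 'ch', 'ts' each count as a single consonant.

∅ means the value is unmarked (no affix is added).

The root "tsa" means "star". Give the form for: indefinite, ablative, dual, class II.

Attach number dual u- → utsa.
definiteness = indefinite: zero marking, form stays utsa.
Attach case ablative wo- → woutsa.
Attach noun class class II de- → dewoutsa.
Nasal assimilation: no change.
Apply vowel deletion: dewoutsa → dewutsa.

dewutsa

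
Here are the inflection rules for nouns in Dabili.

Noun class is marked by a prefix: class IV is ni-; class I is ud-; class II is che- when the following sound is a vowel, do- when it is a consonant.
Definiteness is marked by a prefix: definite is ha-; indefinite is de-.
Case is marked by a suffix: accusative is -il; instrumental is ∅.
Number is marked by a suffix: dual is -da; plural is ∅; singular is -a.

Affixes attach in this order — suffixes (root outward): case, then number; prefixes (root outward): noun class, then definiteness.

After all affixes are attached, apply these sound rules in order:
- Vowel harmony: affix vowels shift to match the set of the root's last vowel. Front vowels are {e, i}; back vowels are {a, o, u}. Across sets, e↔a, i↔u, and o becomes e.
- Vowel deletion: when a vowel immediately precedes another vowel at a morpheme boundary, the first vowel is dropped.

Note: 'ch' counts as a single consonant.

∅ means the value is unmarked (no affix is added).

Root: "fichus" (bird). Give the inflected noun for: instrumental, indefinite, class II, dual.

dadofichusda

case = instrumental: zero marking, form stays fichus.
Attach noun class class II do- (before consonant 'f') → dofichus.
Attach number dual -da → dofichusda.
Attach definiteness indefinite de- → dedofichusda.
Apply vowel harmony: dedofichusda → dadofichusda.
Vowel deletion: no change.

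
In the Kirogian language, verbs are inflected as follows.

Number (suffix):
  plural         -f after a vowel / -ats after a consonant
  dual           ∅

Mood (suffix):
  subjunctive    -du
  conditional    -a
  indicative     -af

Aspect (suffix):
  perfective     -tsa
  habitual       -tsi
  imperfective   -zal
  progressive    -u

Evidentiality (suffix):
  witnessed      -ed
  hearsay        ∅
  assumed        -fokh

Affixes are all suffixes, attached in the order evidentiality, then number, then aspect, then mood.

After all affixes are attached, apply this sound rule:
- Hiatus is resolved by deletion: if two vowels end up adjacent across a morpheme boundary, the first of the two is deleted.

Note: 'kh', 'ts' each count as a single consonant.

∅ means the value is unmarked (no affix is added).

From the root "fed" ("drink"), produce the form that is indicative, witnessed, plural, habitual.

fededatstsaf

Attach evidentiality witnessed -ed → feded.
Attach number plural -ats (after consonant 'd') → fededats.
Attach aspect habitual -tsi → fededatstsi.
Attach mood indicative -af → fededatstsiaf.
Apply vowel deletion: fededatstsiaf → fededatstsaf.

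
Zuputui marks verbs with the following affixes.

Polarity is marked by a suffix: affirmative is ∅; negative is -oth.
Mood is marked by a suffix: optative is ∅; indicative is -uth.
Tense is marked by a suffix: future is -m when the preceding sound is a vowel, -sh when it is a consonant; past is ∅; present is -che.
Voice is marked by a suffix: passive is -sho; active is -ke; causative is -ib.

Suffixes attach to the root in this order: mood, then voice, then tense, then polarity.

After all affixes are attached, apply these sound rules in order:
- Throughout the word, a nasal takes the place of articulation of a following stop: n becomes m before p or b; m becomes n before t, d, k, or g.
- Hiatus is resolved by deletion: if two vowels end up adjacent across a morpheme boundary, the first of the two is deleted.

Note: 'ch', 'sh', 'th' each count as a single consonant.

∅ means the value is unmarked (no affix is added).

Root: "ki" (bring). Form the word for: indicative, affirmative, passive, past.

Attach mood indicative -uth → kiuth.
Attach voice passive -sho → kiuthsho.
tense = past: zero marking, form stays kiuthsho.
polarity = affirmative: zero marking, form stays kiuthsho.
Nasal assimilation: no change.
Apply vowel deletion: kiuthsho → kuthsho.

kuthsho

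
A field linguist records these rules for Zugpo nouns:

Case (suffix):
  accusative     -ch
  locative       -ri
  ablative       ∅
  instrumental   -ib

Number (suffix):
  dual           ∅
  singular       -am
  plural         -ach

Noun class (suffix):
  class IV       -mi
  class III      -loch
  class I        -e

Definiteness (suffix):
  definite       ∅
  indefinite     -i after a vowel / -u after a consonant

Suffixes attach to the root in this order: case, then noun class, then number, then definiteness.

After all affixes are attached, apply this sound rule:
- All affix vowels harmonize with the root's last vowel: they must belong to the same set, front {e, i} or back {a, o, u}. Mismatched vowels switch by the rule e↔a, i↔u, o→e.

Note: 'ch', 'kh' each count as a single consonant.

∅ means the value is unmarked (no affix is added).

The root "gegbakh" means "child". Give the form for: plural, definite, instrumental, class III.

gegbakhublochach

Attach case instrumental -ib → gegbakhib.
Attach noun class class III -loch → gegbakhibloch.
Attach number plural -ach → gegbakhiblochach.
definiteness = definite: zero marking, form stays gegbakhiblochach.
Apply vowel harmony: gegbakhiblochach → gegbakhublochach.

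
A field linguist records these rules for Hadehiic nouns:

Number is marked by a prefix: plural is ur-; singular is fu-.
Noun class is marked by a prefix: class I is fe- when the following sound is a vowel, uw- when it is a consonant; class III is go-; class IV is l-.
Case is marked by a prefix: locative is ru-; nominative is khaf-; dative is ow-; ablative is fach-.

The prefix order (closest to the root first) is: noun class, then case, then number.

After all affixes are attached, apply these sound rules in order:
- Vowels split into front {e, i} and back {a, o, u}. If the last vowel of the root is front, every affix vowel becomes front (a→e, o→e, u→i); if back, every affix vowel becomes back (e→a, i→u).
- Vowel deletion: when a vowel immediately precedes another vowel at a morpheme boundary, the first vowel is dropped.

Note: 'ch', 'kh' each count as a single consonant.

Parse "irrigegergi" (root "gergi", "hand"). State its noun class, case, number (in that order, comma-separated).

Segment: ur-ru-go-gergi.
noun class: go- → class III.
case: ru- → locative.
number: ur- → plural.

class III, locative, plural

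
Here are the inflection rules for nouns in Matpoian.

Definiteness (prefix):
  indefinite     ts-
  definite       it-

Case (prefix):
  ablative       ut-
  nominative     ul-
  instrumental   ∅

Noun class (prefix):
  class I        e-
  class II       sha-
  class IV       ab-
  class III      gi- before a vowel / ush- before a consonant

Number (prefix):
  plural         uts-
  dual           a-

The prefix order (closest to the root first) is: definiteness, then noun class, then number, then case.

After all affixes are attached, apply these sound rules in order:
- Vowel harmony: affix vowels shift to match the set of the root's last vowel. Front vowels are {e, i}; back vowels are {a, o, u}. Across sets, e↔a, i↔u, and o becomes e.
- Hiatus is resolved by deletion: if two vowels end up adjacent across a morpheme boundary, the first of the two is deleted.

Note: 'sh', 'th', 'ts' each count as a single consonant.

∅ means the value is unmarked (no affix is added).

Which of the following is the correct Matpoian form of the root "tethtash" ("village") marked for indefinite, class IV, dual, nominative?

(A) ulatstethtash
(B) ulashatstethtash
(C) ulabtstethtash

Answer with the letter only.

C

Attach definiteness indefinite ts- → tstethtash.
Attach noun class class IV ab- → abtstethtash.
Attach number dual a- → aabtstethtash.
Attach case nominative ul- → ulaabtstethtash.
Vowel harmony: no change.
Apply vowel deletion: ulaabtstethtash → ulabtstethtash.
So the correct form is ulabtstethtash, option (C).
(A) ulatstethtash is wrong: it uses class I instead of class IV for noun class.
(B) ulashatstethtash is wrong: it uses class II instead of class IV for noun class.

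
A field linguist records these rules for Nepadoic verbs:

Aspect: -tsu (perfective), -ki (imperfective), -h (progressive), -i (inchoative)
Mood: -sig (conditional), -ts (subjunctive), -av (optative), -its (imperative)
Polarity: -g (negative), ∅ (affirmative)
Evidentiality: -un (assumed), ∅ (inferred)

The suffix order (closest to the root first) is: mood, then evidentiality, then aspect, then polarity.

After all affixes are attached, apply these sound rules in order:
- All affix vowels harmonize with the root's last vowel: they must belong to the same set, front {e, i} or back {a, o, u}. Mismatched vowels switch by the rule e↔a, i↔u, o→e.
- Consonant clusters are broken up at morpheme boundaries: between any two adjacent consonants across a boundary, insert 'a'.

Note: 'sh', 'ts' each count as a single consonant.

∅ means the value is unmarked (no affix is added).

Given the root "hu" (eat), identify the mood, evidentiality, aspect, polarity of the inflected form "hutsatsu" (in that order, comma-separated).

subjunctive, inferred, perfective, affirmative

Segment: hu-ts-tsu.
mood: -ts → subjunctive.
evidentiality: ∅ → inferred.
aspect: -tsu → perfective.
polarity: ∅ → affirmative.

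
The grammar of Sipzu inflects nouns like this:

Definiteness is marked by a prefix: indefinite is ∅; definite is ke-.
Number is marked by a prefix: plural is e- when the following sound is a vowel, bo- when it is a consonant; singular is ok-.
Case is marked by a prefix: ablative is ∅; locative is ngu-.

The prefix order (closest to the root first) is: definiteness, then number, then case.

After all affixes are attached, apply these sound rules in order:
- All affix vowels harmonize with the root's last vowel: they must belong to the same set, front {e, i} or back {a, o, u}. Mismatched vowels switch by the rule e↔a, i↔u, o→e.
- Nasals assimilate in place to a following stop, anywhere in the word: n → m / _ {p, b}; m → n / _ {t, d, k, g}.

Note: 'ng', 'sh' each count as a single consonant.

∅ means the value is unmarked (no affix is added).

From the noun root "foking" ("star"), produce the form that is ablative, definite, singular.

Attach definiteness definite ke- → kefoking.
Attach number singular ok- → okkefoking.
case = ablative: zero marking, form stays okkefoking.
Apply vowel harmony: okkefoking → ekkefoking.
Nasal assimilation: no change.

ekkefoking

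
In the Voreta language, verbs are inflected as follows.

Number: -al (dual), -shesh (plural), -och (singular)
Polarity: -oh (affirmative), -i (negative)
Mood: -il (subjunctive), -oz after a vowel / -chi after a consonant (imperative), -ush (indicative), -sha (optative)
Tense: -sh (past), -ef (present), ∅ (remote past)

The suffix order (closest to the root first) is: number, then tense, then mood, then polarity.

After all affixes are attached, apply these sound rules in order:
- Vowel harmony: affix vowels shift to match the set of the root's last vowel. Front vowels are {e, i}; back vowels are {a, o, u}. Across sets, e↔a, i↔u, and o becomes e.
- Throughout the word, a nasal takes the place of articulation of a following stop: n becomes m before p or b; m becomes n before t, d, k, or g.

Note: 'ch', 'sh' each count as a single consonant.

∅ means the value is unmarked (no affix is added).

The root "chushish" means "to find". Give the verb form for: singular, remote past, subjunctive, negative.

Attach number singular -och → chushishoch.
tense = remote past: zero marking, form stays chushishoch.
Attach mood subjunctive -il → chushishochil.
Attach polarity negative -i → chushishochili.
Apply vowel harmony: chushishochili → chushishechili.
Nasal assimilation: no change.

chushishechili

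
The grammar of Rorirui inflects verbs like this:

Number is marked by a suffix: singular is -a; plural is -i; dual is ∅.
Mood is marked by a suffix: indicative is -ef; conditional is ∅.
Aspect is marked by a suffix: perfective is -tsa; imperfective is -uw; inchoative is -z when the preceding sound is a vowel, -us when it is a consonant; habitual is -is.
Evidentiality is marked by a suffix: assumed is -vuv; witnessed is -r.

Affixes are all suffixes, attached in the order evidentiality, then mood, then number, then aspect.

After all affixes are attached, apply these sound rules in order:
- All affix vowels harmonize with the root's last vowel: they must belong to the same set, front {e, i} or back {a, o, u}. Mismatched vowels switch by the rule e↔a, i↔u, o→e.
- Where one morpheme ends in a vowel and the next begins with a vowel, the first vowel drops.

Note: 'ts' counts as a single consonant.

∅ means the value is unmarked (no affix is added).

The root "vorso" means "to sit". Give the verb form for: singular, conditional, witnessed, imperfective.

vorsoruw

Attach evidentiality witnessed -r → vorsor.
mood = conditional: zero marking, form stays vorsor.
Attach number singular -a → vorsora.
Attach aspect imperfective -uw → vorsorauw.
Vowel harmony: no change.
Apply vowel deletion: vorsorauw → vorsoruw.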